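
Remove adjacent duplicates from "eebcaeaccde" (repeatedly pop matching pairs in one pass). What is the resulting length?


Input: eebcaeaccde
Stack-based adjacent duplicate removal:
  Read 'e': push. Stack: e
  Read 'e': matches stack top 'e' => pop. Stack: (empty)
  Read 'b': push. Stack: b
  Read 'c': push. Stack: bc
  Read 'a': push. Stack: bca
  Read 'e': push. Stack: bcae
  Read 'a': push. Stack: bcaea
  Read 'c': push. Stack: bcaeac
  Read 'c': matches stack top 'c' => pop. Stack: bcaea
  Read 'd': push. Stack: bcaead
  Read 'e': push. Stack: bcaeade
Final stack: "bcaeade" (length 7)

7


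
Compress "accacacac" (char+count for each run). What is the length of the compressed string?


Input: accacacac
Runs:
  'a' x 1 => "a1"
  'c' x 2 => "c2"
  'a' x 1 => "a1"
  'c' x 1 => "c1"
  'a' x 1 => "a1"
  'c' x 1 => "c1"
  'a' x 1 => "a1"
  'c' x 1 => "c1"
Compressed: "a1c2a1c1a1c1a1c1"
Compressed length: 16

16


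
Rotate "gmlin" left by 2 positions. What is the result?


Input: "gmlin", rotate left by 2
First 2 characters: "gm"
Remaining characters: "lin"
Concatenate remaining + first: "lin" + "gm" = "lingm"

lingm


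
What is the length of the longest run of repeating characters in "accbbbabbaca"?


Input: "accbbbabbaca"
Scanning for longest run:
  Position 1 ('c'): new char, reset run to 1
  Position 2 ('c'): continues run of 'c', length=2
  Position 3 ('b'): new char, reset run to 1
  Position 4 ('b'): continues run of 'b', length=2
  Position 5 ('b'): continues run of 'b', length=3
  Position 6 ('a'): new char, reset run to 1
  Position 7 ('b'): new char, reset run to 1
  Position 8 ('b'): continues run of 'b', length=2
  Position 9 ('a'): new char, reset run to 1
  Position 10 ('c'): new char, reset run to 1
  Position 11 ('a'): new char, reset run to 1
Longest run: 'b' with length 3

3


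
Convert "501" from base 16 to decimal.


Input: "501" in base 16
Positional expansion:
  Digit '5' (value 5) x 16^2 = 1280
  Digit '0' (value 0) x 16^1 = 0
  Digit '1' (value 1) x 16^0 = 1
Sum = 1281

1281


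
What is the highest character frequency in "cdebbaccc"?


Input: cdebbaccc
Character counts:
  'a': 1
  'b': 2
  'c': 4
  'd': 1
  'e': 1
Maximum frequency: 4

4


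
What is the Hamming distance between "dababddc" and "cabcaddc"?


Comparing "dababddc" and "cabcaddc" position by position:
  Position 0: 'd' vs 'c' => differ
  Position 1: 'a' vs 'a' => same
  Position 2: 'b' vs 'b' => same
  Position 3: 'a' vs 'c' => differ
  Position 4: 'b' vs 'a' => differ
  Position 5: 'd' vs 'd' => same
  Position 6: 'd' vs 'd' => same
  Position 7: 'c' vs 'c' => same
Total differences (Hamming distance): 3

3


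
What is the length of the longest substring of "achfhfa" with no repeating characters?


Input: "achfhfa"
Sliding window (track last position of each char):
  Position 0 ('a'): window [0,0] length 1 -- new best
  Position 1 ('c'): window [0,1] length 2 -- new best
  Position 2 ('h'): window [0,2] length 3 -- new best
  Position 3 ('f'): window [0,3] length 4 -- new best
  Position 4 ('h'): repeat (last at 2), move window start to 3
  Position 4 ('h'): window [3,4] length 2
  Position 5 ('f'): repeat (last at 3), move window start to 4
  Position 5 ('f'): window [4,5] length 2
  Position 6 ('a'): window [4,6] length 3
Longest substring with no repeats: "achf" with length 4

4


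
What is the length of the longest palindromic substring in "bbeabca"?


Input: "bbeabca"
Checking substrings for palindromes:
  [0:2] "bb" (len 2) => palindrome
Longest palindromic substring: "bb" with length 2

2


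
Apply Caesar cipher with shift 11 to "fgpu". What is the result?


Caesar cipher: shift "fgpu" by 11
  'f' (pos 5) + 11 = pos 16 = 'q'
  'g' (pos 6) + 11 = pos 17 = 'r'
  'p' (pos 15) + 11 = pos 0 = 'a'
  'u' (pos 20) + 11 = pos 5 = 'f'
Result: qraf

qraf


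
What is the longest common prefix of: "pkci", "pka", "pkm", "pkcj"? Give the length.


Words: pkci, pka, pkm, pkcj
  Position 0: all 'p' => match
  Position 1: all 'k' => match
  Position 2: ('c', 'a', 'm', 'c') => mismatch, stop
LCP = "pk" (length 2)

2


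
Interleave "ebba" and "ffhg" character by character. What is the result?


Interleaving "ebba" and "ffhg":
  Position 0: 'e' from first, 'f' from second => "ef"
  Position 1: 'b' from first, 'f' from second => "bf"
  Position 2: 'b' from first, 'h' from second => "bh"
  Position 3: 'a' from first, 'g' from second => "ag"
Result: efbfbhag

efbfbhag


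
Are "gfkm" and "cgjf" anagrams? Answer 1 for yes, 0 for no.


Strings: "gfkm", "cgjf"
Sorted first:  fgkm
Sorted second: cfgj
Differ at position 0: 'f' vs 'c' => not anagrams

0


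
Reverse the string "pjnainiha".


Input: pjnainiha
Reading characters right to left:
  Position 8: 'a'
  Position 7: 'h'
  Position 6: 'i'
  Position 5: 'n'
  Position 4: 'i'
  Position 3: 'a'
  Position 2: 'n'
  Position 1: 'j'
  Position 0: 'p'
Reversed: ahinianjp

ahinianjp


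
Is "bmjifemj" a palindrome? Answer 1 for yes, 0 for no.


Input: bmjifemj
Reversed: jmefijmb
  Compare pos 0 ('b') with pos 7 ('j'): MISMATCH
  Compare pos 1 ('m') with pos 6 ('m'): match
  Compare pos 2 ('j') with pos 5 ('e'): MISMATCH
  Compare pos 3 ('i') with pos 4 ('f'): MISMATCH
Result: not a palindrome

0


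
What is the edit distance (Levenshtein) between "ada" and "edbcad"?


Computing edit distance: "ada" -> "edbcad"
DP table:
           e    d    b    c    a    d
      0    1    2    3    4    5    6
  a   1    1    2    3    4    4    5
  d   2    2    1    2    3    4    4
  a   3    3    2    2    3    3    4
Edit distance = dp[3][6] = 4

4


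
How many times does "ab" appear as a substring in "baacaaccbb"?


Searching for "ab" in "baacaaccbb"
Scanning each position:
  Position 0: "ba" => no
  Position 1: "aa" => no
  Position 2: "ac" => no
  Position 3: "ca" => no
  Position 4: "aa" => no
  Position 5: "ac" => no
  Position 6: "cc" => no
  Position 7: "cb" => no
  Position 8: "bb" => no
Total occurrences: 0

0


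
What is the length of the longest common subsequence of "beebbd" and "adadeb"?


LCS of "beebbd" and "adadeb"
DP table:
           a    d    a    d    e    b
      0    0    0    0    0    0    0
  b   0    0    0    0    0    0    1
  e   0    0    0    0    0    1    1
  e   0    0    0    0    0    1    1
  b   0    0    0    0    0    1    2
  b   0    0    0    0    0    1    2
  d   0    0    1    1    1    1    2
LCS length = dp[6][6] = 2

2


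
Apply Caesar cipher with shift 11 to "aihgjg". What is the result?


Caesar cipher: shift "aihgjg" by 11
  'a' (pos 0) + 11 = pos 11 = 'l'
  'i' (pos 8) + 11 = pos 19 = 't'
  'h' (pos 7) + 11 = pos 18 = 's'
  'g' (pos 6) + 11 = pos 17 = 'r'
  'j' (pos 9) + 11 = pos 20 = 'u'
  'g' (pos 6) + 11 = pos 17 = 'r'
Result: ltsrur

ltsrur


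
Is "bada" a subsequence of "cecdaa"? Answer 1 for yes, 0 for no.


Check if "bada" is a subsequence of "cecdaa"
Greedy scan:
  Position 0 ('c'): no match needed
  Position 1 ('e'): no match needed
  Position 2 ('c'): no match needed
  Position 3 ('d'): no match needed
  Position 4 ('a'): no match needed
  Position 5 ('a'): no match needed
Only matched 0/4 characters => not a subsequence

0


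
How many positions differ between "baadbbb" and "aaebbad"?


Comparing "baadbbb" and "aaebbad" position by position:
  Position 0: 'b' vs 'a' => DIFFER
  Position 1: 'a' vs 'a' => same
  Position 2: 'a' vs 'e' => DIFFER
  Position 3: 'd' vs 'b' => DIFFER
  Position 4: 'b' vs 'b' => same
  Position 5: 'b' vs 'a' => DIFFER
  Position 6: 'b' vs 'd' => DIFFER
Positions that differ: 5

5


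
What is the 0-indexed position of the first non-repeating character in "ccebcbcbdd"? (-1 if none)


Input: ccebcbcbdd
Character frequencies:
  'b': 3
  'c': 4
  'd': 2
  'e': 1
Scanning left to right for freq == 1:
  Position 0 ('c'): freq=4, skip
  Position 1 ('c'): freq=4, skip
  Position 2 ('e'): unique! => answer = 2

2


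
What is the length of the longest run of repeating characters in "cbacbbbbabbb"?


Input: "cbacbbbbabbb"
Scanning for longest run:
  Position 1 ('b'): new char, reset run to 1
  Position 2 ('a'): new char, reset run to 1
  Position 3 ('c'): new char, reset run to 1
  Position 4 ('b'): new char, reset run to 1
  Position 5 ('b'): continues run of 'b', length=2
  Position 6 ('b'): continues run of 'b', length=3
  Position 7 ('b'): continues run of 'b', length=4
  Position 8 ('a'): new char, reset run to 1
  Position 9 ('b'): new char, reset run to 1
  Position 10 ('b'): continues run of 'b', length=2
  Position 11 ('b'): continues run of 'b', length=3
Longest run: 'b' with length 4

4


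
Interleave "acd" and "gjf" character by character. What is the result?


Interleaving "acd" and "gjf":
  Position 0: 'a' from first, 'g' from second => "ag"
  Position 1: 'c' from first, 'j' from second => "cj"
  Position 2: 'd' from first, 'f' from second => "df"
Result: agcjdf

agcjdf


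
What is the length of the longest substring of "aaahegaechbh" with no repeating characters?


Input: "aaahegaechbh"
Sliding window (track last position of each char):
  Position 0 ('a'): window [0,0] length 1 -- new best
  Position 1 ('a'): repeat (last at 0), move window start to 1
  Position 1 ('a'): window [1,1] length 1
  Position 2 ('a'): repeat (last at 1), move window start to 2
  Position 2 ('a'): window [2,2] length 1
  Position 3 ('h'): window [2,3] length 2 -- new best
  Position 4 ('e'): window [2,4] length 3 -- new best
  Position 5 ('g'): window [2,5] length 4 -- new best
  Position 6 ('a'): repeat (last at 2), move window start to 3
  Position 6 ('a'): window [3,6] length 4
  Position 7 ('e'): repeat (last at 4), move window start to 5
  Position 7 ('e'): window [5,7] length 3
  Position 8 ('c'): window [5,8] length 4
  Position 9 ('h'): window [5,9] length 5 -- new best
  Position 10 ('b'): window [5,10] length 6 -- new best
  Position 11 ('h'): repeat (last at 9), move window start to 10
  Position 11 ('h'): window [10,11] length 2
Longest substring with no repeats: "gaechb" with length 6

6


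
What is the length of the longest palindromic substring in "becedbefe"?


Input: "becedbefe"
Checking substrings for palindromes:
  [1:4] "ece" (len 3) => palindrome
  [6:9] "efe" (len 3) => palindrome
Longest palindromic substring: "ece" with length 3

3


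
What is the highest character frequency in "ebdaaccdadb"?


Input: ebdaaccdadb
Character counts:
  'a': 3
  'b': 2
  'c': 2
  'd': 3
  'e': 1
Maximum frequency: 3

3


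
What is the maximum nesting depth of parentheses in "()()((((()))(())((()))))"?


Input: "()()((((()))(())((()))))"
Tracking depth:
  Position 0 '(': depth becomes 1
  Position 1 ')': depth becomes 0
  Position 2 '(': depth becomes 1
  Position 3 ')': depth becomes 0
  Position 4 '(': depth becomes 1
  Position 5 '(': depth becomes 2
  Position 6 '(': depth becomes 3
  Position 7 '(': depth becomes 4
  Position 8 '(': depth becomes 5
  Position 9 ')': depth becomes 4
  Position 10 ')': depth becomes 3
  Position 11 ')': depth becomes 2
  Position 12 '(': depth becomes 3
  Position 13 '(': depth becomes 4
  Position 14 ')': depth becomes 3
  Position 15 ')': depth becomes 2
  Position 16 '(': depth becomes 3
  Position 17 '(': depth becomes 4
  Position 18 '(': depth becomes 5
  Position 19 ')': depth becomes 4
  Position 20 ')': depth becomes 3
  Position 21 ')': depth becomes 2
  Position 22 ')': depth becomes 1
  Position 23 ')': depth becomes 0
Maximum depth reached: 5

5


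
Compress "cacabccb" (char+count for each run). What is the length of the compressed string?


Input: cacabccb
Runs:
  'c' x 1 => "c1"
  'a' x 1 => "a1"
  'c' x 1 => "c1"
  'a' x 1 => "a1"
  'b' x 1 => "b1"
  'c' x 2 => "c2"
  'b' x 1 => "b1"
Compressed: "c1a1c1a1b1c2b1"
Compressed length: 14

14


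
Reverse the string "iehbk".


Input: iehbk
Reading characters right to left:
  Position 4: 'k'
  Position 3: 'b'
  Position 2: 'h'
  Position 1: 'e'
  Position 0: 'i'
Reversed: kbhei

kbhei


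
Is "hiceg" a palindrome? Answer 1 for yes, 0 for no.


Input: hiceg
Reversed: gecih
  Compare pos 0 ('h') with pos 4 ('g'): MISMATCH
  Compare pos 1 ('i') with pos 3 ('e'): MISMATCH
Result: not a palindrome

0


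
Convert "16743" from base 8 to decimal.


Input: "16743" in base 8
Positional expansion:
  Digit '1' (value 1) x 8^4 = 4096
  Digit '6' (value 6) x 8^3 = 3072
  Digit '7' (value 7) x 8^2 = 448
  Digit '4' (value 4) x 8^1 = 32
  Digit '3' (value 3) x 8^0 = 3
Sum = 7651

7651


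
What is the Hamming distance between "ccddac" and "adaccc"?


Comparing "ccddac" and "adaccc" position by position:
  Position 0: 'c' vs 'a' => differ
  Position 1: 'c' vs 'd' => differ
  Position 2: 'd' vs 'a' => differ
  Position 3: 'd' vs 'c' => differ
  Position 4: 'a' vs 'c' => differ
  Position 5: 'c' vs 'c' => same
Total differences (Hamming distance): 5

5


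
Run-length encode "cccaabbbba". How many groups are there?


Input: cccaabbbba
Scanning for consecutive runs:
  Group 1: 'c' x 3 (positions 0-2)
  Group 2: 'a' x 2 (positions 3-4)
  Group 3: 'b' x 4 (positions 5-8)
  Group 4: 'a' x 1 (positions 9-9)
Total groups: 4

4


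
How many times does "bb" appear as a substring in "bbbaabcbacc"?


Searching for "bb" in "bbbaabcbacc"
Scanning each position:
  Position 0: "bb" => MATCH
  Position 1: "bb" => MATCH
  Position 2: "ba" => no
  Position 3: "aa" => no
  Position 4: "ab" => no
  Position 5: "bc" => no
  Position 6: "cb" => no
  Position 7: "ba" => no
  Position 8: "ac" => no
  Position 9: "cc" => no
Total occurrences: 2

2


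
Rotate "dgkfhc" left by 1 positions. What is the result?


Input: "dgkfhc", rotate left by 1
First 1 characters: "d"
Remaining characters: "gkfhc"
Concatenate remaining + first: "gkfhc" + "d" = "gkfhcd"

gkfhcd


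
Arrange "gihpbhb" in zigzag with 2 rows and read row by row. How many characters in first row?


Zigzag "gihpbhb" into 2 rows:
Placing characters:
  'g' => row 0
  'i' => row 1
  'h' => row 0
  'p' => row 1
  'b' => row 0
  'h' => row 1
  'b' => row 0
Rows:
  Row 0: "ghbb"
  Row 1: "iph"
First row length: 4

4


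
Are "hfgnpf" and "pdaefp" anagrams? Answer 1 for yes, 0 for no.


Strings: "hfgnpf", "pdaefp"
Sorted first:  ffghnp
Sorted second: adefpp
Differ at position 0: 'f' vs 'a' => not anagrams

0


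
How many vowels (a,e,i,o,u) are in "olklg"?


Input: olklg
Checking each character:
  'o' at position 0: vowel (running total: 1)
  'l' at position 1: consonant
  'k' at position 2: consonant
  'l' at position 3: consonant
  'g' at position 4: consonant
Total vowels: 1

1


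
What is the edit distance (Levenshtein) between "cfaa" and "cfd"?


Computing edit distance: "cfaa" -> "cfd"
DP table:
           c    f    d
      0    1    2    3
  c   1    0    1    2
  f   2    1    0    1
  a   3    2    1    1
  a   4    3    2    2
Edit distance = dp[4][3] = 2

2


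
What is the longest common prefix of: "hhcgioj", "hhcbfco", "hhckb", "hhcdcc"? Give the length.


Words: hhcgioj, hhcbfco, hhckb, hhcdcc
  Position 0: all 'h' => match
  Position 1: all 'h' => match
  Position 2: all 'c' => match
  Position 3: ('g', 'b', 'k', 'd') => mismatch, stop
LCP = "hhc" (length 3)

3


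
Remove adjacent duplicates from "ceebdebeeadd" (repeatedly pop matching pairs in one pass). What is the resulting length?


Input: ceebdebeeadd
Stack-based adjacent duplicate removal:
  Read 'c': push. Stack: c
  Read 'e': push. Stack: ce
  Read 'e': matches stack top 'e' => pop. Stack: c
  Read 'b': push. Stack: cb
  Read 'd': push. Stack: cbd
  Read 'e': push. Stack: cbde
  Read 'b': push. Stack: cbdeb
  Read 'e': push. Stack: cbdebe
  Read 'e': matches stack top 'e' => pop. Stack: cbdeb
  Read 'a': push. Stack: cbdeba
  Read 'd': push. Stack: cbdebad
  Read 'd': matches stack top 'd' => pop. Stack: cbdeba
Final stack: "cbdeba" (length 6)

6


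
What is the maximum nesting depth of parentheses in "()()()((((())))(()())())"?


Input: "()()()((((())))(()())())"
Tracking depth:
  Position 0 '(': depth becomes 1
  Position 1 ')': depth becomes 0
  Position 2 '(': depth becomes 1
  Position 3 ')': depth becomes 0
  Position 4 '(': depth becomes 1
  Position 5 ')': depth becomes 0
  Position 6 '(': depth becomes 1
  Position 7 '(': depth becomes 2
  Position 8 '(': depth becomes 3
  Position 9 '(': depth becomes 4
  Position 10 '(': depth becomes 5
  Position 11 ')': depth becomes 4
  Position 12 ')': depth becomes 3
  Position 13 ')': depth becomes 2
  Position 14 ')': depth becomes 1
  Position 15 '(': depth becomes 2
  Position 16 '(': depth becomes 3
  Position 17 ')': depth becomes 2
  Position 18 '(': depth becomes 3
  Position 19 ')': depth becomes 2
  Position 20 ')': depth becomes 1
  Position 21 '(': depth becomes 2
  Position 22 ')': depth becomes 1
  Position 23 ')': depth becomes 0
Maximum depth reached: 5

5


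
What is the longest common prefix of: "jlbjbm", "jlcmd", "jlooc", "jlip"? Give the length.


Words: jlbjbm, jlcmd, jlooc, jlip
  Position 0: all 'j' => match
  Position 1: all 'l' => match
  Position 2: ('b', 'c', 'o', 'i') => mismatch, stop
LCP = "jl" (length 2)

2


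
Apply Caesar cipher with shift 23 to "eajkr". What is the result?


Caesar cipher: shift "eajkr" by 23
  'e' (pos 4) + 23 = pos 1 = 'b'
  'a' (pos 0) + 23 = pos 23 = 'x'
  'j' (pos 9) + 23 = pos 6 = 'g'
  'k' (pos 10) + 23 = pos 7 = 'h'
  'r' (pos 17) + 23 = pos 14 = 'o'
Result: bxgho

bxgho


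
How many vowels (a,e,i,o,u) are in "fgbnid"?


Input: fgbnid
Checking each character:
  'f' at position 0: consonant
  'g' at position 1: consonant
  'b' at position 2: consonant
  'n' at position 3: consonant
  'i' at position 4: vowel (running total: 1)
  'd' at position 5: consonant
Total vowels: 1

1


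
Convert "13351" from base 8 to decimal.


Input: "13351" in base 8
Positional expansion:
  Digit '1' (value 1) x 8^4 = 4096
  Digit '3' (value 3) x 8^3 = 1536
  Digit '3' (value 3) x 8^2 = 192
  Digit '5' (value 5) x 8^1 = 40
  Digit '1' (value 1) x 8^0 = 1
Sum = 5865

5865


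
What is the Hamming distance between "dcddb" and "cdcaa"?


Comparing "dcddb" and "cdcaa" position by position:
  Position 0: 'd' vs 'c' => differ
  Position 1: 'c' vs 'd' => differ
  Position 2: 'd' vs 'c' => differ
  Position 3: 'd' vs 'a' => differ
  Position 4: 'b' vs 'a' => differ
Total differences (Hamming distance): 5

5


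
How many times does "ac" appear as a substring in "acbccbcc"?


Searching for "ac" in "acbccbcc"
Scanning each position:
  Position 0: "ac" => MATCH
  Position 1: "cb" => no
  Position 2: "bc" => no
  Position 3: "cc" => no
  Position 4: "cb" => no
  Position 5: "bc" => no
  Position 6: "cc" => no
Total occurrences: 1

1


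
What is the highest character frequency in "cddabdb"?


Input: cddabdb
Character counts:
  'a': 1
  'b': 2
  'c': 1
  'd': 3
Maximum frequency: 3

3


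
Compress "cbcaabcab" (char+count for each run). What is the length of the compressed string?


Input: cbcaabcab
Runs:
  'c' x 1 => "c1"
  'b' x 1 => "b1"
  'c' x 1 => "c1"
  'a' x 2 => "a2"
  'b' x 1 => "b1"
  'c' x 1 => "c1"
  'a' x 1 => "a1"
  'b' x 1 => "b1"
Compressed: "c1b1c1a2b1c1a1b1"
Compressed length: 16

16


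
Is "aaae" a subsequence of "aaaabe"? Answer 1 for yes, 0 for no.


Check if "aaae" is a subsequence of "aaaabe"
Greedy scan:
  Position 0 ('a'): matches sub[0] = 'a'
  Position 1 ('a'): matches sub[1] = 'a'
  Position 2 ('a'): matches sub[2] = 'a'
  Position 3 ('a'): no match needed
  Position 4 ('b'): no match needed
  Position 5 ('e'): matches sub[3] = 'e'
All 4 characters matched => is a subsequence

1


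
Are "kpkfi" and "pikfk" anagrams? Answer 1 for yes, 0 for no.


Strings: "kpkfi", "pikfk"
Sorted first:  fikkp
Sorted second: fikkp
Sorted forms match => anagrams

1


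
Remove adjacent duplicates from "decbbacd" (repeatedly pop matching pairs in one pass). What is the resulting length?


Input: decbbacd
Stack-based adjacent duplicate removal:
  Read 'd': push. Stack: d
  Read 'e': push. Stack: de
  Read 'c': push. Stack: dec
  Read 'b': push. Stack: decb
  Read 'b': matches stack top 'b' => pop. Stack: dec
  Read 'a': push. Stack: deca
  Read 'c': push. Stack: decac
  Read 'd': push. Stack: decacd
Final stack: "decacd" (length 6)

6


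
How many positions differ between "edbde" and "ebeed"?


Comparing "edbde" and "ebeed" position by position:
  Position 0: 'e' vs 'e' => same
  Position 1: 'd' vs 'b' => DIFFER
  Position 2: 'b' vs 'e' => DIFFER
  Position 3: 'd' vs 'e' => DIFFER
  Position 4: 'e' vs 'd' => DIFFER
Positions that differ: 4

4


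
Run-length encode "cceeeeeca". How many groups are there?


Input: cceeeeeca
Scanning for consecutive runs:
  Group 1: 'c' x 2 (positions 0-1)
  Group 2: 'e' x 5 (positions 2-6)
  Group 3: 'c' x 1 (positions 7-7)
  Group 4: 'a' x 1 (positions 8-8)
Total groups: 4

4


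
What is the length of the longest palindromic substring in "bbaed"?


Input: "bbaed"
Checking substrings for palindromes:
  [0:2] "bb" (len 2) => palindrome
Longest palindromic substring: "bb" with length 2

2


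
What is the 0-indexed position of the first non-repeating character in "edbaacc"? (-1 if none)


Input: edbaacc
Character frequencies:
  'a': 2
  'b': 1
  'c': 2
  'd': 1
  'e': 1
Scanning left to right for freq == 1:
  Position 0 ('e'): unique! => answer = 0

0


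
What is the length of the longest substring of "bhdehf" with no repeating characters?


Input: "bhdehf"
Sliding window (track last position of each char):
  Position 0 ('b'): window [0,0] length 1 -- new best
  Position 1 ('h'): window [0,1] length 2 -- new best
  Position 2 ('d'): window [0,2] length 3 -- new best
  Position 3 ('e'): window [0,3] length 4 -- new best
  Position 4 ('h'): repeat (last at 1), move window start to 2
  Position 4 ('h'): window [2,4] length 3
  Position 5 ('f'): window [2,5] length 4
Longest substring with no repeats: "bhde" with length 4

4


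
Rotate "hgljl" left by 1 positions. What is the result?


Input: "hgljl", rotate left by 1
First 1 characters: "h"
Remaining characters: "gljl"
Concatenate remaining + first: "gljl" + "h" = "gljlh"

gljlh


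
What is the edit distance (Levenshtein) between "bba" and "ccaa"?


Computing edit distance: "bba" -> "ccaa"
DP table:
           c    c    a    a
      0    1    2    3    4
  b   1    1    2    3    4
  b   2    2    2    3    4
  a   3    3    3    2    3
Edit distance = dp[3][4] = 3

3


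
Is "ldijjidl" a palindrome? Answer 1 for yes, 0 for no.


Input: ldijjidl
Reversed: ldijjidl
  Compare pos 0 ('l') with pos 7 ('l'): match
  Compare pos 1 ('d') with pos 6 ('d'): match
  Compare pos 2 ('i') with pos 5 ('i'): match
  Compare pos 3 ('j') with pos 4 ('j'): match
Result: palindrome

1


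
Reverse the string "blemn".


Input: blemn
Reading characters right to left:
  Position 4: 'n'
  Position 3: 'm'
  Position 2: 'e'
  Position 1: 'l'
  Position 0: 'b'
Reversed: nmelb

nmelb


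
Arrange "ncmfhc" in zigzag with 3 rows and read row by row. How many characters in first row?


Zigzag "ncmfhc" into 3 rows:
Placing characters:
  'n' => row 0
  'c' => row 1
  'm' => row 2
  'f' => row 1
  'h' => row 0
  'c' => row 1
Rows:
  Row 0: "nh"
  Row 1: "cfc"
  Row 2: "m"
First row length: 2

2


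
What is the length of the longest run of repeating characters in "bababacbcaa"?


Input: "bababacbcaa"
Scanning for longest run:
  Position 1 ('a'): new char, reset run to 1
  Position 2 ('b'): new char, reset run to 1
  Position 3 ('a'): new char, reset run to 1
  Position 4 ('b'): new char, reset run to 1
  Position 5 ('a'): new char, reset run to 1
  Position 6 ('c'): new char, reset run to 1
  Position 7 ('b'): new char, reset run to 1
  Position 8 ('c'): new char, reset run to 1
  Position 9 ('a'): new char, reset run to 1
  Position 10 ('a'): continues run of 'a', length=2
Longest run: 'a' with length 2

2


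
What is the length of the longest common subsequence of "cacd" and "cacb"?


LCS of "cacd" and "cacb"
DP table:
           c    a    c    b
      0    0    0    0    0
  c   0    1    1    1    1
  a   0    1    2    2    2
  c   0    1    2    3    3
  d   0    1    2    3    3
LCS length = dp[4][4] = 3

3


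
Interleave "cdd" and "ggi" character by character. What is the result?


Interleaving "cdd" and "ggi":
  Position 0: 'c' from first, 'g' from second => "cg"
  Position 1: 'd' from first, 'g' from second => "dg"
  Position 2: 'd' from first, 'i' from second => "di"
Result: cgdgdi

cgdgdi


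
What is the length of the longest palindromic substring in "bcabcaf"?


Input: "bcabcaf"
Checking substrings for palindromes:
  No multi-char palindromic substrings found
Longest palindromic substring: "b" with length 1

1


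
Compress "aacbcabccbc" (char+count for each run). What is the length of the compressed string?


Input: aacbcabccbc
Runs:
  'a' x 2 => "a2"
  'c' x 1 => "c1"
  'b' x 1 => "b1"
  'c' x 1 => "c1"
  'a' x 1 => "a1"
  'b' x 1 => "b1"
  'c' x 2 => "c2"
  'b' x 1 => "b1"
  'c' x 1 => "c1"
Compressed: "a2c1b1c1a1b1c2b1c1"
Compressed length: 18

18


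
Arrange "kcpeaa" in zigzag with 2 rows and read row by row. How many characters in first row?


Zigzag "kcpeaa" into 2 rows:
Placing characters:
  'k' => row 0
  'c' => row 1
  'p' => row 0
  'e' => row 1
  'a' => row 0
  'a' => row 1
Rows:
  Row 0: "kpa"
  Row 1: "cea"
First row length: 3

3


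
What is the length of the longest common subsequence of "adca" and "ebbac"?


LCS of "adca" and "ebbac"
DP table:
           e    b    b    a    c
      0    0    0    0    0    0
  a   0    0    0    0    1    1
  d   0    0    0    0    1    1
  c   0    0    0    0    1    2
  a   0    0    0    0    1    2
LCS length = dp[4][5] = 2

2


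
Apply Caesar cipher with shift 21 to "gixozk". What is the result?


Caesar cipher: shift "gixozk" by 21
  'g' (pos 6) + 21 = pos 1 = 'b'
  'i' (pos 8) + 21 = pos 3 = 'd'
  'x' (pos 23) + 21 = pos 18 = 's'
  'o' (pos 14) + 21 = pos 9 = 'j'
  'z' (pos 25) + 21 = pos 20 = 'u'
  'k' (pos 10) + 21 = pos 5 = 'f'
Result: bdsjuf

bdsjuf


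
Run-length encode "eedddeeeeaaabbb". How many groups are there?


Input: eedddeeeeaaabbb
Scanning for consecutive runs:
  Group 1: 'e' x 2 (positions 0-1)
  Group 2: 'd' x 3 (positions 2-4)
  Group 3: 'e' x 4 (positions 5-8)
  Group 4: 'a' x 3 (positions 9-11)
  Group 5: 'b' x 3 (positions 12-14)
Total groups: 5

5


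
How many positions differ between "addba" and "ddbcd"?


Comparing "addba" and "ddbcd" position by position:
  Position 0: 'a' vs 'd' => DIFFER
  Position 1: 'd' vs 'd' => same
  Position 2: 'd' vs 'b' => DIFFER
  Position 3: 'b' vs 'c' => DIFFER
  Position 4: 'a' vs 'd' => DIFFER
Positions that differ: 4

4


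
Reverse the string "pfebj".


Input: pfebj
Reading characters right to left:
  Position 4: 'j'
  Position 3: 'b'
  Position 2: 'e'
  Position 1: 'f'
  Position 0: 'p'
Reversed: jbefp

jbefp


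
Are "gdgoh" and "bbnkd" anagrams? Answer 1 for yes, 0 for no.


Strings: "gdgoh", "bbnkd"
Sorted first:  dggho
Sorted second: bbdkn
Differ at position 0: 'd' vs 'b' => not anagrams

0


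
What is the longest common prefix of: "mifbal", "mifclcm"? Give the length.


Words: mifbal, mifclcm
  Position 0: all 'm' => match
  Position 1: all 'i' => match
  Position 2: all 'f' => match
  Position 3: ('b', 'c') => mismatch, stop
LCP = "mif" (length 3)

3


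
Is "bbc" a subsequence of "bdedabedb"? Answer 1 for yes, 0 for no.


Check if "bbc" is a subsequence of "bdedabedb"
Greedy scan:
  Position 0 ('b'): matches sub[0] = 'b'
  Position 1 ('d'): no match needed
  Position 2 ('e'): no match needed
  Position 3 ('d'): no match needed
  Position 4 ('a'): no match needed
  Position 5 ('b'): matches sub[1] = 'b'
  Position 6 ('e'): no match needed
  Position 7 ('d'): no match needed
  Position 8 ('b'): no match needed
Only matched 2/3 characters => not a subsequence

0


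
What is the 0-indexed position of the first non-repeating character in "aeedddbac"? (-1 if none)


Input: aeedddbac
Character frequencies:
  'a': 2
  'b': 1
  'c': 1
  'd': 3
  'e': 2
Scanning left to right for freq == 1:
  Position 0 ('a'): freq=2, skip
  Position 1 ('e'): freq=2, skip
  Position 2 ('e'): freq=2, skip
  Position 3 ('d'): freq=3, skip
  Position 4 ('d'): freq=3, skip
  Position 5 ('d'): freq=3, skip
  Position 6 ('b'): unique! => answer = 6

6


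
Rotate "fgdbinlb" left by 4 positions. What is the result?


Input: "fgdbinlb", rotate left by 4
First 4 characters: "fgdb"
Remaining characters: "inlb"
Concatenate remaining + first: "inlb" + "fgdb" = "inlbfgdb"

inlbfgdb


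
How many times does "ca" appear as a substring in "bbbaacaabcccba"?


Searching for "ca" in "bbbaacaabcccba"
Scanning each position:
  Position 0: "bb" => no
  Position 1: "bb" => no
  Position 2: "ba" => no
  Position 3: "aa" => no
  Position 4: "ac" => no
  Position 5: "ca" => MATCH
  Position 6: "aa" => no
  Position 7: "ab" => no
  Position 8: "bc" => no
  Position 9: "cc" => no
  Position 10: "cc" => no
  Position 11: "cb" => no
  Position 12: "ba" => no
Total occurrences: 1

1


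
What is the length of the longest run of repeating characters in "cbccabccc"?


Input: "cbccabccc"
Scanning for longest run:
  Position 1 ('b'): new char, reset run to 1
  Position 2 ('c'): new char, reset run to 1
  Position 3 ('c'): continues run of 'c', length=2
  Position 4 ('a'): new char, reset run to 1
  Position 5 ('b'): new char, reset run to 1
  Position 6 ('c'): new char, reset run to 1
  Position 7 ('c'): continues run of 'c', length=2
  Position 8 ('c'): continues run of 'c', length=3
Longest run: 'c' with length 3

3


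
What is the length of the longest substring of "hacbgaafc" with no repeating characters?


Input: "hacbgaafc"
Sliding window (track last position of each char):
  Position 0 ('h'): window [0,0] length 1 -- new best
  Position 1 ('a'): window [0,1] length 2 -- new best
  Position 2 ('c'): window [0,2] length 3 -- new best
  Position 3 ('b'): window [0,3] length 4 -- new best
  Position 4 ('g'): window [0,4] length 5 -- new best
  Position 5 ('a'): repeat (last at 1), move window start to 2
  Position 5 ('a'): window [2,5] length 4
  Position 6 ('a'): repeat (last at 5), move window start to 6
  Position 6 ('a'): window [6,6] length 1
  Position 7 ('f'): window [6,7] length 2
  Position 8 ('c'): window [6,8] length 3
Longest substring with no repeats: "hacbg" with length 5

5


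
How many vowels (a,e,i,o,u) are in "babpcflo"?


Input: babpcflo
Checking each character:
  'b' at position 0: consonant
  'a' at position 1: vowel (running total: 1)
  'b' at position 2: consonant
  'p' at position 3: consonant
  'c' at position 4: consonant
  'f' at position 5: consonant
  'l' at position 6: consonant
  'o' at position 7: vowel (running total: 2)
Total vowels: 2

2


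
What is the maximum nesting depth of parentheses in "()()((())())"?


Input: "()()((())())"
Tracking depth:
  Position 0 '(': depth becomes 1
  Position 1 ')': depth becomes 0
  Position 2 '(': depth becomes 1
  Position 3 ')': depth becomes 0
  Position 4 '(': depth becomes 1
  Position 5 '(': depth becomes 2
  Position 6 '(': depth becomes 3
  Position 7 ')': depth becomes 2
  Position 8 ')': depth becomes 1
  Position 9 '(': depth becomes 2
  Position 10 ')': depth becomes 1
  Position 11 ')': depth becomes 0
Maximum depth reached: 3

3


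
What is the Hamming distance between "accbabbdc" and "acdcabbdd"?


Comparing "accbabbdc" and "acdcabbdd" position by position:
  Position 0: 'a' vs 'a' => same
  Position 1: 'c' vs 'c' => same
  Position 2: 'c' vs 'd' => differ
  Position 3: 'b' vs 'c' => differ
  Position 4: 'a' vs 'a' => same
  Position 5: 'b' vs 'b' => same
  Position 6: 'b' vs 'b' => same
  Position 7: 'd' vs 'd' => same
  Position 8: 'c' vs 'd' => differ
Total differences (Hamming distance): 3

3


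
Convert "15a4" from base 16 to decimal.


Input: "15a4" in base 16
Positional expansion:
  Digit '1' (value 1) x 16^3 = 4096
  Digit '5' (value 5) x 16^2 = 1280
  Digit 'a' (value 10) x 16^1 = 160
  Digit '4' (value 4) x 16^0 = 4
Sum = 5540

5540


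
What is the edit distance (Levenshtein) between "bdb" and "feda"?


Computing edit distance: "bdb" -> "feda"
DP table:
           f    e    d    a
      0    1    2    3    4
  b   1    1    2    3    4
  d   2    2    2    2    3
  b   3    3    3    3    3
Edit distance = dp[3][4] = 3

3


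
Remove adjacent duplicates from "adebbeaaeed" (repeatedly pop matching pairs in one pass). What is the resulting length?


Input: adebbeaaeed
Stack-based adjacent duplicate removal:
  Read 'a': push. Stack: a
  Read 'd': push. Stack: ad
  Read 'e': push. Stack: ade
  Read 'b': push. Stack: adeb
  Read 'b': matches stack top 'b' => pop. Stack: ade
  Read 'e': matches stack top 'e' => pop. Stack: ad
  Read 'a': push. Stack: ada
  Read 'a': matches stack top 'a' => pop. Stack: ad
  Read 'e': push. Stack: ade
  Read 'e': matches stack top 'e' => pop. Stack: ad
  Read 'd': matches stack top 'd' => pop. Stack: a
Final stack: "a" (length 1)

1


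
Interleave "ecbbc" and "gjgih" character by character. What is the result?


Interleaving "ecbbc" and "gjgih":
  Position 0: 'e' from first, 'g' from second => "eg"
  Position 1: 'c' from first, 'j' from second => "cj"
  Position 2: 'b' from first, 'g' from second => "bg"
  Position 3: 'b' from first, 'i' from second => "bi"
  Position 4: 'c' from first, 'h' from second => "ch"
Result: egcjbgbich

egcjbgbich


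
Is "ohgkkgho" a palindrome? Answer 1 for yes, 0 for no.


Input: ohgkkgho
Reversed: ohgkkgho
  Compare pos 0 ('o') with pos 7 ('o'): match
  Compare pos 1 ('h') with pos 6 ('h'): match
  Compare pos 2 ('g') with pos 5 ('g'): match
  Compare pos 3 ('k') with pos 4 ('k'): match
Result: palindrome

1


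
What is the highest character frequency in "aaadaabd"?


Input: aaadaabd
Character counts:
  'a': 5
  'b': 1
  'd': 2
Maximum frequency: 5

5


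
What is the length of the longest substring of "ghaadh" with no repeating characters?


Input: "ghaadh"
Sliding window (track last position of each char):
  Position 0 ('g'): window [0,0] length 1 -- new best
  Position 1 ('h'): window [0,1] length 2 -- new best
  Position 2 ('a'): window [0,2] length 3 -- new best
  Position 3 ('a'): repeat (last at 2), move window start to 3
  Position 3 ('a'): window [3,3] length 1
  Position 4 ('d'): window [3,4] length 2
  Position 5 ('h'): window [3,5] length 3
Longest substring with no repeats: "gha" with length 3

3


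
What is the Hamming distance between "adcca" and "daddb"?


Comparing "adcca" and "daddb" position by position:
  Position 0: 'a' vs 'd' => differ
  Position 1: 'd' vs 'a' => differ
  Position 2: 'c' vs 'd' => differ
  Position 3: 'c' vs 'd' => differ
  Position 4: 'a' vs 'b' => differ
Total differences (Hamming distance): 5

5


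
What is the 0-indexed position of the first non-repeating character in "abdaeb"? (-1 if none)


Input: abdaeb
Character frequencies:
  'a': 2
  'b': 2
  'd': 1
  'e': 1
Scanning left to right for freq == 1:
  Position 0 ('a'): freq=2, skip
  Position 1 ('b'): freq=2, skip
  Position 2 ('d'): unique! => answer = 2

2


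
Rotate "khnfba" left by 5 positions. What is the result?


Input: "khnfba", rotate left by 5
First 5 characters: "khnfb"
Remaining characters: "a"
Concatenate remaining + first: "a" + "khnfb" = "akhnfb"

akhnfb


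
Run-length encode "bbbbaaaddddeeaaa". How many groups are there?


Input: bbbbaaaddddeeaaa
Scanning for consecutive runs:
  Group 1: 'b' x 4 (positions 0-3)
  Group 2: 'a' x 3 (positions 4-6)
  Group 3: 'd' x 4 (positions 7-10)
  Group 4: 'e' x 2 (positions 11-12)
  Group 5: 'a' x 3 (positions 13-15)
Total groups: 5

5


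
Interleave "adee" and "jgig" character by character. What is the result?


Interleaving "adee" and "jgig":
  Position 0: 'a' from first, 'j' from second => "aj"
  Position 1: 'd' from first, 'g' from second => "dg"
  Position 2: 'e' from first, 'i' from second => "ei"
  Position 3: 'e' from first, 'g' from second => "eg"
Result: ajdgeieg

ajdgeieg


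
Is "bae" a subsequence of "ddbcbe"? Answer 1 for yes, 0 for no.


Check if "bae" is a subsequence of "ddbcbe"
Greedy scan:
  Position 0 ('d'): no match needed
  Position 1 ('d'): no match needed
  Position 2 ('b'): matches sub[0] = 'b'
  Position 3 ('c'): no match needed
  Position 4 ('b'): no match needed
  Position 5 ('e'): no match needed
Only matched 1/3 characters => not a subsequence

0


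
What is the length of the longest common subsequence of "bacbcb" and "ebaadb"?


LCS of "bacbcb" and "ebaadb"
DP table:
           e    b    a    a    d    b
      0    0    0    0    0    0    0
  b   0    0    1    1    1    1    1
  a   0    0    1    2    2    2    2
  c   0    0    1    2    2    2    2
  b   0    0    1    2    2    2    3
  c   0    0    1    2    2    2    3
  b   0    0    1    2    2    2    3
LCS length = dp[6][6] = 3

3


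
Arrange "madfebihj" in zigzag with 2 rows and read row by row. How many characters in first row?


Zigzag "madfebihj" into 2 rows:
Placing characters:
  'm' => row 0
  'a' => row 1
  'd' => row 0
  'f' => row 1
  'e' => row 0
  'b' => row 1
  'i' => row 0
  'h' => row 1
  'j' => row 0
Rows:
  Row 0: "mdeij"
  Row 1: "afbh"
First row length: 5

5


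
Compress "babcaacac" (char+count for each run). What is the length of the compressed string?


Input: babcaacac
Runs:
  'b' x 1 => "b1"
  'a' x 1 => "a1"
  'b' x 1 => "b1"
  'c' x 1 => "c1"
  'a' x 2 => "a2"
  'c' x 1 => "c1"
  'a' x 1 => "a1"
  'c' x 1 => "c1"
Compressed: "b1a1b1c1a2c1a1c1"
Compressed length: 16

16


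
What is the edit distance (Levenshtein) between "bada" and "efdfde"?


Computing edit distance: "bada" -> "efdfde"
DP table:
           e    f    d    f    d    e
      0    1    2    3    4    5    6
  b   1    1    2    3    4    5    6
  a   2    2    2    3    4    5    6
  d   3    3    3    2    3    4    5
  a   4    4    4    3    3    4    5
Edit distance = dp[4][6] = 5

5


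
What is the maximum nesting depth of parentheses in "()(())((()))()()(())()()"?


Input: "()(())((()))()()(())()()"
Tracking depth:
  Position 0 '(': depth becomes 1
  Position 1 ')': depth becomes 0
  Position 2 '(': depth becomes 1
  Position 3 '(': depth becomes 2
  Position 4 ')': depth becomes 1
  Position 5 ')': depth becomes 0
  Position 6 '(': depth becomes 1
  Position 7 '(': depth becomes 2
  Position 8 '(': depth becomes 3
  Position 9 ')': depth becomes 2
  Position 10 ')': depth becomes 1
  Position 11 ')': depth becomes 0
  Position 12 '(': depth becomes 1
  Position 13 ')': depth becomes 0
  Position 14 '(': depth becomes 1
  Position 15 ')': depth becomes 0
  Position 16 '(': depth becomes 1
  Position 17 '(': depth becomes 2
  Position 18 ')': depth becomes 1
  Position 19 ')': depth becomes 0
  Position 20 '(': depth becomes 1
  Position 21 ')': depth becomes 0
  Position 22 '(': depth becomes 1
  Position 23 ')': depth becomes 0
Maximum depth reached: 3

3


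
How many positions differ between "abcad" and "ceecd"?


Comparing "abcad" and "ceecd" position by position:
  Position 0: 'a' vs 'c' => DIFFER
  Position 1: 'b' vs 'e' => DIFFER
  Position 2: 'c' vs 'e' => DIFFER
  Position 3: 'a' vs 'c' => DIFFER
  Position 4: 'd' vs 'd' => same
Positions that differ: 4

4


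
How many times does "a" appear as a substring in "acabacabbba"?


Searching for "a" in "acabacabbba"
Scanning each position:
  Position 0: "a" => MATCH
  Position 1: "c" => no
  Position 2: "a" => MATCH
  Position 3: "b" => no
  Position 4: "a" => MATCH
  Position 5: "c" => no
  Position 6: "a" => MATCH
  Position 7: "b" => no
  Position 8: "b" => no
  Position 9: "b" => no
  Position 10: "a" => MATCH
Total occurrences: 5

5


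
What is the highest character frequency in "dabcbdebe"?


Input: dabcbdebe
Character counts:
  'a': 1
  'b': 3
  'c': 1
  'd': 2
  'e': 2
Maximum frequency: 3

3
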